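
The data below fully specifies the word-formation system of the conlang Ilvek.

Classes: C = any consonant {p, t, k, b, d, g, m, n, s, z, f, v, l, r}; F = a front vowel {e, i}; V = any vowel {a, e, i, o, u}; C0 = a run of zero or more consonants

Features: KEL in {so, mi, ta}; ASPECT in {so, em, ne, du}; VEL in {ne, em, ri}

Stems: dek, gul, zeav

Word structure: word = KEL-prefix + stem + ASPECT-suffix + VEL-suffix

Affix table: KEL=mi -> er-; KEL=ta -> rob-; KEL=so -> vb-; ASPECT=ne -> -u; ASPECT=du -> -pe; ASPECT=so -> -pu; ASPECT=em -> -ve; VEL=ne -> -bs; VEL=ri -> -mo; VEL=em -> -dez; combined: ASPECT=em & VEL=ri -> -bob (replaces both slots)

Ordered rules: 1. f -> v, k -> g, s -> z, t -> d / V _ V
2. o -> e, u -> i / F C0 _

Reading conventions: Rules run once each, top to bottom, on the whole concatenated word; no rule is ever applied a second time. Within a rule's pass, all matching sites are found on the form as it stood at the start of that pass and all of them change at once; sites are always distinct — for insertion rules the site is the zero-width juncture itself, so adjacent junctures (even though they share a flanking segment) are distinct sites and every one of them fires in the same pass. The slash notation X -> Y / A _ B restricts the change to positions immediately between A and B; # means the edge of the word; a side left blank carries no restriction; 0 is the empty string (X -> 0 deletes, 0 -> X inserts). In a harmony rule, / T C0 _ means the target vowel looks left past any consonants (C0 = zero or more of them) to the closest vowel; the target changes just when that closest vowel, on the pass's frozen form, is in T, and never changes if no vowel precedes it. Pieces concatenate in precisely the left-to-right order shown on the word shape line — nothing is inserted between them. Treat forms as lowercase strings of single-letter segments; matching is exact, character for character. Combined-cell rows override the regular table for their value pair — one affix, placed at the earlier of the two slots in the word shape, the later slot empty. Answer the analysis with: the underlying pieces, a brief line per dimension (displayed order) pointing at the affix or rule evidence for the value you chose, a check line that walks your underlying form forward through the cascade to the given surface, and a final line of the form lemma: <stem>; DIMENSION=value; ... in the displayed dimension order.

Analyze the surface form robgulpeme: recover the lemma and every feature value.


underlying: rob-gul-pe-mo
KEL=ta - signalled by the affix rob-
ASPECT=du - signalled by the affix -pe
VEL=ri - signalled by the affix -mo
check: robgulpemo -> robgulpemo -> robgulpeme
lemma: gul; KEL=ta; ASPECT=du; VEL=ri


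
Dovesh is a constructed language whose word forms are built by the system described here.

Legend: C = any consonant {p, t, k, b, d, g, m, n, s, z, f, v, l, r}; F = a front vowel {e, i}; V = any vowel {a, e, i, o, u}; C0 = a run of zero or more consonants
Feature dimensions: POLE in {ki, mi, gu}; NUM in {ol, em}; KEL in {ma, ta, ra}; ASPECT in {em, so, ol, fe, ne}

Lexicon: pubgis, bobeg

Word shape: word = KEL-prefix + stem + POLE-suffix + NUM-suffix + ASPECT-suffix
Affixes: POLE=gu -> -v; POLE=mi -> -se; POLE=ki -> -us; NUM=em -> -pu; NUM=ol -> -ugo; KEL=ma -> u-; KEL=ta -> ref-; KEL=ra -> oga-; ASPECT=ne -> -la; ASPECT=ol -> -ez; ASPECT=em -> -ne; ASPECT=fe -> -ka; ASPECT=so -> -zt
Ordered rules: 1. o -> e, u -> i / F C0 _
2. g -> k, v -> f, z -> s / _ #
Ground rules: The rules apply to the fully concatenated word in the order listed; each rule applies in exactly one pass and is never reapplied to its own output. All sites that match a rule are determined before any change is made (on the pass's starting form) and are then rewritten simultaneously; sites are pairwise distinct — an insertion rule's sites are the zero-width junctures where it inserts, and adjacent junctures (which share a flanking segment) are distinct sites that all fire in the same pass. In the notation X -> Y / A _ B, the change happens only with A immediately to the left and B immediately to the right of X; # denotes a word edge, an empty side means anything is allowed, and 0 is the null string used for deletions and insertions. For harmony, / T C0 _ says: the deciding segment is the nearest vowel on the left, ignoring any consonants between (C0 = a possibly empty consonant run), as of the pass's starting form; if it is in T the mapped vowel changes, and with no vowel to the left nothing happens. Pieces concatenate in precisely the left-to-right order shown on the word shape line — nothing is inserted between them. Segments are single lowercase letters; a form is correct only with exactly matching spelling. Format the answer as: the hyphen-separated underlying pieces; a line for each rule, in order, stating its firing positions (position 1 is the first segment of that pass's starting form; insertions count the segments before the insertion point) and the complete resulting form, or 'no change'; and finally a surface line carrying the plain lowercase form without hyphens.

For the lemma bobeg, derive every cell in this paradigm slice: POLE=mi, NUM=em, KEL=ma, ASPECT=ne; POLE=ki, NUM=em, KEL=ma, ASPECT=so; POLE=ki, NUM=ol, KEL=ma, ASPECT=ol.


cell POLE=mi, NUM=em, KEL=ma, ASPECT=ne:
underlying: u-bobeg-se-pu-la
1. o -> e, u -> i / F C0 _: fires at position(s) 10: ubobegsepila
2. g -> k, v -> f, z -> s / _ #: no change
surface: ubobegsepila

cell POLE=ki, NUM=em, KEL=ma, ASPECT=so:
underlying: u-bobeg-us-pu-zt
1. o -> e, u -> i / F C0 _: fires at position(s) 7: ubobegispuzt
2. g -> k, v -> f, z -> s / _ #: no change
surface: ubobegispuzt

cell POLE=ki, NUM=ol, KEL=ma, ASPECT=ol:
underlying: u-bobeg-us-ugo-ez
1. o -> e, u -> i / F C0 _: fires at position(s) 7: ubobegisugoez
2. g -> k, v -> f, z -> s / _ #: fires at position(s) 13: ubobegisugoes
surface: ubobegisugoes


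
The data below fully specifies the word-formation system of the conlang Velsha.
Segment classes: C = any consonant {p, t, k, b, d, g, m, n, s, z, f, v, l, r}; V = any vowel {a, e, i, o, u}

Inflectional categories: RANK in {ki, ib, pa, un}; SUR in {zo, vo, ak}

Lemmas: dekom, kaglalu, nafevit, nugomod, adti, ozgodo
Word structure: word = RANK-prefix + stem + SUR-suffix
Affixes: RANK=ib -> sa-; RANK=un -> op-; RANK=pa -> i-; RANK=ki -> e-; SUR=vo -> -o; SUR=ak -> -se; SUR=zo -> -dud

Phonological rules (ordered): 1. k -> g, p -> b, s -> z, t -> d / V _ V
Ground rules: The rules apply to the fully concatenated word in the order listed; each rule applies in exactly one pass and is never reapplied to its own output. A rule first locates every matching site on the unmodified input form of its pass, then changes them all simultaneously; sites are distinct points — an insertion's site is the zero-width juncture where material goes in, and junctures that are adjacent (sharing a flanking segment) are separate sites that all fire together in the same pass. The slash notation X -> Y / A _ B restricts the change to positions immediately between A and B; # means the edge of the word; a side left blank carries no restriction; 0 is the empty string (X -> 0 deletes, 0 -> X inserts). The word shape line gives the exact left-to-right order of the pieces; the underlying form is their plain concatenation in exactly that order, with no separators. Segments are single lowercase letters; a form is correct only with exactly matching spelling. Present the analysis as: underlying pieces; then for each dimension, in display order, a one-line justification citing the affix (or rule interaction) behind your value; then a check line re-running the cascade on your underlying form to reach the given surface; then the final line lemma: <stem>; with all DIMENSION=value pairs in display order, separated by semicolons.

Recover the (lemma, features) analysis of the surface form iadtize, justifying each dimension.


underlying: i-adti-se
RANK=pa - signalled by the affix i-
SUR=ak - signalled by the affix -se
check: iadtise -> iadtize
lemma: adti; RANK=pa; SUR=ak


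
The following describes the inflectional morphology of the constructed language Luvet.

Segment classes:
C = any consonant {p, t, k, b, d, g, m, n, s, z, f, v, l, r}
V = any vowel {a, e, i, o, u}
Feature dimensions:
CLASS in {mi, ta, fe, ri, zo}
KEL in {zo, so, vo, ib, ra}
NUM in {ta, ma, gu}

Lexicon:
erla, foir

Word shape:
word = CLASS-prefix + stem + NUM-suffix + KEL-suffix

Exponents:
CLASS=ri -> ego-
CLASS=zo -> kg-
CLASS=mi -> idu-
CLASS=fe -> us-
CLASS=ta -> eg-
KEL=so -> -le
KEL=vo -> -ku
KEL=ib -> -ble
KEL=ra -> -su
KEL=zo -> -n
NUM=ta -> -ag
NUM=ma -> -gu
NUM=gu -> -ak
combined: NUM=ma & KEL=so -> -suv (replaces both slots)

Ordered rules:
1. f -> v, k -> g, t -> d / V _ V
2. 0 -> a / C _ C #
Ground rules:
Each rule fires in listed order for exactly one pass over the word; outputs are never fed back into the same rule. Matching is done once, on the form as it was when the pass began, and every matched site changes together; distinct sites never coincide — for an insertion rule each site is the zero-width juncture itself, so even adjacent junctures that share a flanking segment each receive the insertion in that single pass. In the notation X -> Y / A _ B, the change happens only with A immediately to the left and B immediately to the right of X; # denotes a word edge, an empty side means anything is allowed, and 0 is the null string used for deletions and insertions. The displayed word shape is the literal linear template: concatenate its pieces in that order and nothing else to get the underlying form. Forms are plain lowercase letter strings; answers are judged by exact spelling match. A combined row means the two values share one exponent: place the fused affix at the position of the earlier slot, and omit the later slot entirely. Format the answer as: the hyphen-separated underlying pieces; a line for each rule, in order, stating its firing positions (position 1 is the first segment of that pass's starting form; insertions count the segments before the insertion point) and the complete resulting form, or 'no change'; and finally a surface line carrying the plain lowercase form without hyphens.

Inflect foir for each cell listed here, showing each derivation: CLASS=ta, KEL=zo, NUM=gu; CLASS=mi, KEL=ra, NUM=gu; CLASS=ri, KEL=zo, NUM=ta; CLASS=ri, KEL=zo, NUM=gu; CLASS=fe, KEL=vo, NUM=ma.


cell CLASS=ta, KEL=zo, NUM=gu:
underlying: eg-foir-ak-n
1. f -> v, k -> g, t -> d / V _ V: no change
2. 0 -> a / C _ C #: inserts after position(s) 8: egfoirakan
surface: egfoirakan

cell CLASS=mi, KEL=ra, NUM=gu:
underlying: idu-foir-ak-su
1. f -> v, k -> g, t -> d / V _ V: fires at position(s) 4: iduvoiraksu
2. 0 -> a / C _ C #: no change
surface: iduvoiraksu

cell CLASS=ri, KEL=zo, NUM=ta:
underlying: ego-foir-ag-n
1. f -> v, k -> g, t -> d / V _ V: fires at position(s) 4: egovoiragn
2. 0 -> a / C _ C #: inserts after position(s) 9: egovoiragan
surface: egovoiragan

cell CLASS=ri, KEL=zo, NUM=gu:
underlying: ego-foir-ak-n
1. f -> v, k -> g, t -> d / V _ V: fires at position(s) 4: egovoirakn
2. 0 -> a / C _ C #: inserts after position(s) 9: egovoirakan
surface: egovoirakan

cell CLASS=fe, KEL=vo, NUM=ma:
underlying: us-foir-gu-ku
1. f -> v, k -> g, t -> d / V _ V: fires at position(s) 9: usfoirgugu
2. 0 -> a / C _ C #: no change
surface: usfoirgugu


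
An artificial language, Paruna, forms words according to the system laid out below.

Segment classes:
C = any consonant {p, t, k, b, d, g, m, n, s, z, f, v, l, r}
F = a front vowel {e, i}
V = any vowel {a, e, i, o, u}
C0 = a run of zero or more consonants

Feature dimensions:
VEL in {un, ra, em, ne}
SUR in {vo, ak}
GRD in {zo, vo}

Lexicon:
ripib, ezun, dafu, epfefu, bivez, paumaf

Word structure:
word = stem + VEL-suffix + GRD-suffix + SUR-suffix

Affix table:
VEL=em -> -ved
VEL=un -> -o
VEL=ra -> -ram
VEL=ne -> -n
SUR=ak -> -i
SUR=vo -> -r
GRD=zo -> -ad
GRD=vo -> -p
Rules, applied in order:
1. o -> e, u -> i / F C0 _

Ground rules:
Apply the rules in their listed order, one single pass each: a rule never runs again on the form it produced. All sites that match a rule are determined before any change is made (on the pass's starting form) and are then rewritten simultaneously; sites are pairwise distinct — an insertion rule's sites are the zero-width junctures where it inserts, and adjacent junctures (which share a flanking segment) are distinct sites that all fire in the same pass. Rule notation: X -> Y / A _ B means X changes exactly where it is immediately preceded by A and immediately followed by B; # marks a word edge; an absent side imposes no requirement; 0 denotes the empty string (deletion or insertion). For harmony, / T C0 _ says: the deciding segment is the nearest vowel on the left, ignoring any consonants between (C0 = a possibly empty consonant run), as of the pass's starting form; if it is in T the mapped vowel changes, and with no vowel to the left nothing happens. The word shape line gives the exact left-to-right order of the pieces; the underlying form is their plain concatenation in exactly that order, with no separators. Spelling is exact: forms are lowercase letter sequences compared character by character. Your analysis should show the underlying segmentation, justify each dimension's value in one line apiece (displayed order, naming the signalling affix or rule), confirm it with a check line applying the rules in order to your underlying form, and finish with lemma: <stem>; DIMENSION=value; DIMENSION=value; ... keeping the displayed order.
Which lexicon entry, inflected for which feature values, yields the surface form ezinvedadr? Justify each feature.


underlying: ezun-ved-ad-r
VEL=em - signalled by the affix -ved
SUR=vo - signalled by the affix -r
GRD=zo - signalled by the affix -ad
check: ezunvedadr -> ezinvedadr
lemma: ezun; VEL=em; SUR=vo; GRD=zo


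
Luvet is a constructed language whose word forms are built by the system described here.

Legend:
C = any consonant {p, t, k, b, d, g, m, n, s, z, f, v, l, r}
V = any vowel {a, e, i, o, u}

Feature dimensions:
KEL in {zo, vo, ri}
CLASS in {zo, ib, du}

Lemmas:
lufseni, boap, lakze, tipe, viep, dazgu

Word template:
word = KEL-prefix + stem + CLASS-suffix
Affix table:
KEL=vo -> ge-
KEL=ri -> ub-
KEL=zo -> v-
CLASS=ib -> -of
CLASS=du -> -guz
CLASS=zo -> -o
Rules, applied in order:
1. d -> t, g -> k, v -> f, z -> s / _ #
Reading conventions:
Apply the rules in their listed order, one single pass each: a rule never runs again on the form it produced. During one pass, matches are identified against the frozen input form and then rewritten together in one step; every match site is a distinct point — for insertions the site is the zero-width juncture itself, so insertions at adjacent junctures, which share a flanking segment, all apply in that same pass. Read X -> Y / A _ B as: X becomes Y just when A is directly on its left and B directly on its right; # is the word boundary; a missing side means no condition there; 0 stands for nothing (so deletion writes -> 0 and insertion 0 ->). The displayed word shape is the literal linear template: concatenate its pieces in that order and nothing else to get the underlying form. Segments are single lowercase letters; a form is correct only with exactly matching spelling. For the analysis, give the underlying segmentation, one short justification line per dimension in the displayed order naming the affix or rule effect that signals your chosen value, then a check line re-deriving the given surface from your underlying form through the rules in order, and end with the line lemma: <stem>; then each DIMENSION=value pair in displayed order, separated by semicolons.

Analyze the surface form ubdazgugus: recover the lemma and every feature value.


underlying: ub-dazgu-guz
KEL=ri - signalled by the affix ub-
CLASS=du - signalled by the affix -guz
check: ubdazguguz -> ubdazgugus
lemma: dazgu; KEL=ri; CLASS=du


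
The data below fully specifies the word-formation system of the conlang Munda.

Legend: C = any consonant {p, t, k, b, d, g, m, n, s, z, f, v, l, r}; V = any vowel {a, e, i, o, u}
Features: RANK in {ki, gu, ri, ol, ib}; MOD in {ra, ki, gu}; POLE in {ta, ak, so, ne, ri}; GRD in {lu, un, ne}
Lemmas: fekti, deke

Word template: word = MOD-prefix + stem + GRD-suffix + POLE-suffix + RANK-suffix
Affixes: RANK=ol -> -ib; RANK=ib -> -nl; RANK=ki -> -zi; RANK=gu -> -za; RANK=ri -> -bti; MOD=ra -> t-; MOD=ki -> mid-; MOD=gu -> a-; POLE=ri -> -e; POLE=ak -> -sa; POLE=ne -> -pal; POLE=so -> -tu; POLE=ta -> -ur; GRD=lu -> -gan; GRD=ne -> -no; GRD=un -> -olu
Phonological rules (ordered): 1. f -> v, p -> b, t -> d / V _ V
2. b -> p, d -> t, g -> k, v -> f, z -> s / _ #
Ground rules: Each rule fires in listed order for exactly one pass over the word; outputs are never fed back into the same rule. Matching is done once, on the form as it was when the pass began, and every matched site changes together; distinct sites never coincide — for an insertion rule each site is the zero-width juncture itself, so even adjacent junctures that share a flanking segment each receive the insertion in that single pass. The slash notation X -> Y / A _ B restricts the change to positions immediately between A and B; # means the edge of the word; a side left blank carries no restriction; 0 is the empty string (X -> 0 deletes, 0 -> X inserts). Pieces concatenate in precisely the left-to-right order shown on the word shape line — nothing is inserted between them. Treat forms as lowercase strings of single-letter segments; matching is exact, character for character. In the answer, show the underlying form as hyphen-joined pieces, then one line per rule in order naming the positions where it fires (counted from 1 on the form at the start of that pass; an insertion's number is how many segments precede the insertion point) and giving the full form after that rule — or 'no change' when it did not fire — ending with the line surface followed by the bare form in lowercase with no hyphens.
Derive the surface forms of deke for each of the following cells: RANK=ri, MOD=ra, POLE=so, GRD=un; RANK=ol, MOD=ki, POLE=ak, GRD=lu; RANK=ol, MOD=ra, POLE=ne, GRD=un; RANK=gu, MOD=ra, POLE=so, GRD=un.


cell RANK=ri, MOD=ra, POLE=so, GRD=un:
underlying: t-deke-olu-tu-bti
1. f -> v, p -> b, t -> d / V _ V: fires at position(s) 9: tdekeoludubti
2. b -> p, d -> t, g -> k, v -> f, z -> s / _ #: no change
surface: tdekeoludubti

cell RANK=ol, MOD=ki, POLE=ak, GRD=lu:
underlying: mid-deke-gan-sa-ib
1. f -> v, p -> b, t -> d / V _ V: no change
2. b -> p, d -> t, g -> k, v -> f, z -> s / _ #: fires at position(s) 14: middekegansaip
surface: middekegansaip

cell RANK=ol, MOD=ra, POLE=ne, GRD=un:
underlying: t-deke-olu-pal-ib
1. f -> v, p -> b, t -> d / V _ V: fires at position(s) 9: tdekeolubalib
2. b -> p, d -> t, g -> k, v -> f, z -> s / _ #: fires at position(s) 13: tdekeolubalip
surface: tdekeolubalip

cell RANK=gu, MOD=ra, POLE=so, GRD=un:
underlying: t-deke-olu-tu-za
1. f -> v, p -> b, t -> d / V _ V: fires at position(s) 9: tdekeoluduza
2. b -> p, d -> t, g -> k, v -> f, z -> s / _ #: no change
surface: tdekeoluduza


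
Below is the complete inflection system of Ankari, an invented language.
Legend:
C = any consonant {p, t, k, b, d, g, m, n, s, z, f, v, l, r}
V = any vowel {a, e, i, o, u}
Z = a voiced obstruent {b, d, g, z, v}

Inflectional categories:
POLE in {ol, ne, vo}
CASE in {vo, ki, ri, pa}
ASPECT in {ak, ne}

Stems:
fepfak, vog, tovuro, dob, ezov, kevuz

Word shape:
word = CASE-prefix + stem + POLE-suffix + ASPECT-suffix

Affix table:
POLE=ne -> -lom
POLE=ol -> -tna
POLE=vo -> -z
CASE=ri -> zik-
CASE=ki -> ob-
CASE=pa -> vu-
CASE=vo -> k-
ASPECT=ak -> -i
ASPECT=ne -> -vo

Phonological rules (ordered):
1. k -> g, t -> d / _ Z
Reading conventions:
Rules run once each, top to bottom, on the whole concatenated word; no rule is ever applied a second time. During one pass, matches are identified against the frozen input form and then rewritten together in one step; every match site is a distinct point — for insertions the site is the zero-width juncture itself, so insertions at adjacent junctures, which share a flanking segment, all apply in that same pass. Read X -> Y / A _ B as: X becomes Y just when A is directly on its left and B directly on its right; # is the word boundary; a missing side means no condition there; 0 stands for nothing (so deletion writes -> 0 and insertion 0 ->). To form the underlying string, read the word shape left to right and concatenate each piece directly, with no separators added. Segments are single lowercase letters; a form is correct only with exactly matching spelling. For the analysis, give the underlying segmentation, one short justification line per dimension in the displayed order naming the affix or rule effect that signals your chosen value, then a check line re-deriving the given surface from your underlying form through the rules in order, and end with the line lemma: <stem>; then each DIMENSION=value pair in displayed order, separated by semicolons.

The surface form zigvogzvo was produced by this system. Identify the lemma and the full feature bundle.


underlying: zik-vog-z-vo
POLE=vo - signalled by the affix -z
CASE=ri - signalled by the affix zik-
ASPECT=ne - signalled by the affix -vo
check: zikvogzvo -> zigvogzvo
lemma: vog; POLE=vo; CASE=ri; ASPECT=ne


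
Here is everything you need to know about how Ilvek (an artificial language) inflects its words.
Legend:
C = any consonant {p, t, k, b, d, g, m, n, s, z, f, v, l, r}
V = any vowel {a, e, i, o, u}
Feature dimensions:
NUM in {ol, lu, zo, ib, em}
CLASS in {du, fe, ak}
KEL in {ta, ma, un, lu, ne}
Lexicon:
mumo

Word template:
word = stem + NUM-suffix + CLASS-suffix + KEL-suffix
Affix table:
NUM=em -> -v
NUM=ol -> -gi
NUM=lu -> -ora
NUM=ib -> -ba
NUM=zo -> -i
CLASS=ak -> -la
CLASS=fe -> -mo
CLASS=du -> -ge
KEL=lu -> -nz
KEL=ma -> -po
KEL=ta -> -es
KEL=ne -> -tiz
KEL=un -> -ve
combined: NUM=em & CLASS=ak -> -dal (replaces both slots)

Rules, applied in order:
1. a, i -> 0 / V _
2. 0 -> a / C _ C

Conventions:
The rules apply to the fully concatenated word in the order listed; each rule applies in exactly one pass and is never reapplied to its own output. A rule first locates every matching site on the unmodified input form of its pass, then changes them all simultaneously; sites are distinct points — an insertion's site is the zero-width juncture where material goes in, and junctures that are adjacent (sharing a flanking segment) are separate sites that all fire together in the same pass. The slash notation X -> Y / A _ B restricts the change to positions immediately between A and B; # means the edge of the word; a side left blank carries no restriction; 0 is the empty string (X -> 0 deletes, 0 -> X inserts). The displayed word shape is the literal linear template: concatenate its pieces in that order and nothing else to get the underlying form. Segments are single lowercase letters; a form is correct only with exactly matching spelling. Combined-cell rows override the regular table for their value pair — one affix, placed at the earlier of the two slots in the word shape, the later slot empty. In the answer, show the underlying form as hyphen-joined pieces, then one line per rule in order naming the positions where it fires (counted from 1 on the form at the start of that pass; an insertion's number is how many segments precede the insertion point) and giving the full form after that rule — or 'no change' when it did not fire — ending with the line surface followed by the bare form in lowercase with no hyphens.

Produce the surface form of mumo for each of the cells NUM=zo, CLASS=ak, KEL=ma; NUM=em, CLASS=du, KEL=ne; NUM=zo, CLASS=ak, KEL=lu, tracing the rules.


cell NUM=zo, CLASS=ak, KEL=ma:
underlying: mumo-i-la-po
1. a, i -> 0 / V _: fires at position(s) 5: mumolapo
2. 0 -> a / C _ C: no change
surface: mumolapo

cell NUM=em, CLASS=du, KEL=ne:
underlying: mumo-v-ge-tiz
1. a, i -> 0 / V _: no change
2. 0 -> a / C _ C: inserts after position(s) 5: mumovagetiz
surface: mumovagetiz

cell NUM=zo, CLASS=ak, KEL=lu:
underlying: mumo-i-la-nz
1. a, i -> 0 / V _: fires at position(s) 5: mumolanz
2. 0 -> a / C _ C: inserts after position(s) 7: mumolanaz
surface: mumolanaz


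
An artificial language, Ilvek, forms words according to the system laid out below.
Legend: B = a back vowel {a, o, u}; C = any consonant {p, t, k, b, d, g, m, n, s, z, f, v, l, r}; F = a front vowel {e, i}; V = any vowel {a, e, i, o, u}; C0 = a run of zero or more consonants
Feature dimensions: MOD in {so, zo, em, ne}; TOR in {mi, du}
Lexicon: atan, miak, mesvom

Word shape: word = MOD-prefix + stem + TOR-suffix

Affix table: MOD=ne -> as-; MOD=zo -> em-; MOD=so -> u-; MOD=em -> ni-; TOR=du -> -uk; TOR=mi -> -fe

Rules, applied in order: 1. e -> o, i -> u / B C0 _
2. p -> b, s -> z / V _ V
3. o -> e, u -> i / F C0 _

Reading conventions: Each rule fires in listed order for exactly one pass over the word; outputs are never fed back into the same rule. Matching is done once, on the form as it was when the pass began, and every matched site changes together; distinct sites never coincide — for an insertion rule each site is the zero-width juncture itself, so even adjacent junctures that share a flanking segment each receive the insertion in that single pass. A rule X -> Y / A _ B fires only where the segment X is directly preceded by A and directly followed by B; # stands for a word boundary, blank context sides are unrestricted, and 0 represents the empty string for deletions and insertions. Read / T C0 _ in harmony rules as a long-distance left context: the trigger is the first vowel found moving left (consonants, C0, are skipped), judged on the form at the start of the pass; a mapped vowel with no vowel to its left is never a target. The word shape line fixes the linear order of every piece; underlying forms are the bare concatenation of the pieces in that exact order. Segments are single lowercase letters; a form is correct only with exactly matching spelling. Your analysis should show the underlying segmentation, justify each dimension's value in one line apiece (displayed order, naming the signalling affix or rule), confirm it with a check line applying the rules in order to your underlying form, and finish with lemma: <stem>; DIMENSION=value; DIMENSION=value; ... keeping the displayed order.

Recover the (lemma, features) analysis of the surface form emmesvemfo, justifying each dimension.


underlying: em-mesvom-fe
MOD=zo - signalled by the affix em-
TOR=mi - signalled by the affix -fe
check: emmesvomfe -> emmesvomfo -> emmesvomfo -> emmesvemfo
lemma: mesvom; MOD=zo; TOR=mi


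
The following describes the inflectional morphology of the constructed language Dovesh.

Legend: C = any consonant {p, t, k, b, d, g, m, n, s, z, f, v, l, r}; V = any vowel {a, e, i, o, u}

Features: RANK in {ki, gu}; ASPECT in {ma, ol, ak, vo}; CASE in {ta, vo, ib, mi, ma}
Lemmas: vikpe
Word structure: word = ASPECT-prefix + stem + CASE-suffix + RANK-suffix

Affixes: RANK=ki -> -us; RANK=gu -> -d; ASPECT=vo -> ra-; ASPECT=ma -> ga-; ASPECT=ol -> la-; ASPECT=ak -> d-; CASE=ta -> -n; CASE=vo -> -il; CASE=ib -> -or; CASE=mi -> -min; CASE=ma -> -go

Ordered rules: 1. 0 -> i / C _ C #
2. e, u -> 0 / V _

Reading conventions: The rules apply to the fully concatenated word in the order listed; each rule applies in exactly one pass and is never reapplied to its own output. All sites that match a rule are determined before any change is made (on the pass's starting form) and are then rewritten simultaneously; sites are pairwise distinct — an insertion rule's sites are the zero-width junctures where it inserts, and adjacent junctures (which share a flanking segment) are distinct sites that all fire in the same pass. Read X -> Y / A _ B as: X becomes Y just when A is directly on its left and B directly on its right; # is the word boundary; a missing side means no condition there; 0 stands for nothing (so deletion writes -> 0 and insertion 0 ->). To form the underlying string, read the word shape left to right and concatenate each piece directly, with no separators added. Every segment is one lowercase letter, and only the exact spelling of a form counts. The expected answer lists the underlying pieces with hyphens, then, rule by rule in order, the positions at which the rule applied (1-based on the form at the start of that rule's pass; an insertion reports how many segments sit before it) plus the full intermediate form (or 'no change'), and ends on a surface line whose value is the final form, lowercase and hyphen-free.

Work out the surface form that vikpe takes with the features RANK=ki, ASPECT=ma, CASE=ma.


underlying: ga-vikpe-go-us
1. 0 -> i / C _ C #: no change
2. e, u -> 0 / V _: fires at position(s) 10: gavikpegos
surface: gavikpegos


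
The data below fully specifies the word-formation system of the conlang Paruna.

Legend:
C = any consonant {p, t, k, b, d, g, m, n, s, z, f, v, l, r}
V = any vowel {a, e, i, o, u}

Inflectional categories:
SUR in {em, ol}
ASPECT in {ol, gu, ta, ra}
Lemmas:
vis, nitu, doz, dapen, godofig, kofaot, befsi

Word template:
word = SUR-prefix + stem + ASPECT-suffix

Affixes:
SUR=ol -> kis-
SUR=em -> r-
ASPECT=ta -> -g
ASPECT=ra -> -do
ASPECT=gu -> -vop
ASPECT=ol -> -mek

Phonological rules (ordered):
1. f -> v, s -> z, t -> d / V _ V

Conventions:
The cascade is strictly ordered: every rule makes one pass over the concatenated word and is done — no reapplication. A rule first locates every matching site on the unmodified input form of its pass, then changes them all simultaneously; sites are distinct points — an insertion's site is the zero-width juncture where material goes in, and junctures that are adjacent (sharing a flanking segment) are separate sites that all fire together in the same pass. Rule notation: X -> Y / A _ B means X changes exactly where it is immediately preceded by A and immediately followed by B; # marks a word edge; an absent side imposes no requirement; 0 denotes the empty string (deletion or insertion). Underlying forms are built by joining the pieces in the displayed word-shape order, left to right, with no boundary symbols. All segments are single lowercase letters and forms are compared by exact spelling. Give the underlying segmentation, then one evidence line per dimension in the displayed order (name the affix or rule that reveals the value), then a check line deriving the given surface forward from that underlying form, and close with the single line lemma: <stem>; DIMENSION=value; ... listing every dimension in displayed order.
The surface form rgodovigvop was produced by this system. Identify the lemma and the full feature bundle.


underlying: r-godofig-vop
SUR=em - signalled by the affix r-
ASPECT=gu - signalled by the affix -vop
check: rgodofigvop -> rgodovigvop
lemma: godofig; SUR=em; ASPECT=gu


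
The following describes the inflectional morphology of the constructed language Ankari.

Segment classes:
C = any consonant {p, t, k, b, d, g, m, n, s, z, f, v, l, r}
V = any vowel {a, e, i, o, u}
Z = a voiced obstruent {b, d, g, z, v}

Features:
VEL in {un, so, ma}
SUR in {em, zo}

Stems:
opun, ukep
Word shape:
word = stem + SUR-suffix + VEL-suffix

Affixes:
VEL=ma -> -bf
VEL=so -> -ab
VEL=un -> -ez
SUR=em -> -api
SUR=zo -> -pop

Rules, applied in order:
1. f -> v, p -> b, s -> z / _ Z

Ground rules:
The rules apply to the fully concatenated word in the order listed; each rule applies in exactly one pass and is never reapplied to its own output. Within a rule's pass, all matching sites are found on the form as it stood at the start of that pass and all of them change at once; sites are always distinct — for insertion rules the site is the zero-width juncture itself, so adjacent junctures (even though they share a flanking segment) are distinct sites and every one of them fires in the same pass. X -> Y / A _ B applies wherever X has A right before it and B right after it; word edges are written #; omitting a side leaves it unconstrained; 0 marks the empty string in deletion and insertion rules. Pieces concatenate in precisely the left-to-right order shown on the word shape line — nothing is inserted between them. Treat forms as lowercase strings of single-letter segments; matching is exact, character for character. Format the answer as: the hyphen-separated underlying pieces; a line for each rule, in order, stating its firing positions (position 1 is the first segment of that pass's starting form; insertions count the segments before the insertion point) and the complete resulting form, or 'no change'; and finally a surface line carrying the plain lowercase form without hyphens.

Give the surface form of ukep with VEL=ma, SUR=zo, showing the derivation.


underlying: ukep-pop-bf
1. f -> v, p -> b, s -> z / _ Z: fires at position(s) 7: ukeppobbf
surface: ukeppobbf


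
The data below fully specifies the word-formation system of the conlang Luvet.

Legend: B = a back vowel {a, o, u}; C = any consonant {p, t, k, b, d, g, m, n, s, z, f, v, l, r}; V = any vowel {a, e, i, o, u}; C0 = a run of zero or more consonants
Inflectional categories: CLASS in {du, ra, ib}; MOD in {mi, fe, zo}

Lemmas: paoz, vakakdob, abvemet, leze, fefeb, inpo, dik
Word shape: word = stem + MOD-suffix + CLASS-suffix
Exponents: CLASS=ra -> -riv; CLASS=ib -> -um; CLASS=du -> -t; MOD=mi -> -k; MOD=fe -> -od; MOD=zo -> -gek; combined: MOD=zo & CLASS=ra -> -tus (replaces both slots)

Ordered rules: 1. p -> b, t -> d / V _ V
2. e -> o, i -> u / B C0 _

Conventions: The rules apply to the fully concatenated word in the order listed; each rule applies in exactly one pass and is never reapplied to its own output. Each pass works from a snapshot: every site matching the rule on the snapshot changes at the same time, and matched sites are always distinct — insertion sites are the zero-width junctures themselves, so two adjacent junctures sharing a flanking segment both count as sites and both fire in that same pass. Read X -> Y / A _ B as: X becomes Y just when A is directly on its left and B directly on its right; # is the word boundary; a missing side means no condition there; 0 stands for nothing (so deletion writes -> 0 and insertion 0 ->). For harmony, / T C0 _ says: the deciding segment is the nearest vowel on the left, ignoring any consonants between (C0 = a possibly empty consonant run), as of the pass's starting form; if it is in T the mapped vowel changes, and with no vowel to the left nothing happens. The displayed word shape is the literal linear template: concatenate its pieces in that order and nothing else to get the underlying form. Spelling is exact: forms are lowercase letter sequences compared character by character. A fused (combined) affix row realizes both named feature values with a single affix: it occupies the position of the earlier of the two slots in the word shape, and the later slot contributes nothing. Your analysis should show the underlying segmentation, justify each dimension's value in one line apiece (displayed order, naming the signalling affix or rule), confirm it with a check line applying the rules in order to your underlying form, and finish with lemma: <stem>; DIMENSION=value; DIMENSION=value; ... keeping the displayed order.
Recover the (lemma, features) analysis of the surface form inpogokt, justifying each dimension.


underlying: inpo-gek-t
CLASS=du - signalled by the affix -t
MOD=zo - signalled by the affix -gek
check: inpogekt -> inpogekt -> inpogokt
lemma: inpo; CLASS=du; MOD=zo


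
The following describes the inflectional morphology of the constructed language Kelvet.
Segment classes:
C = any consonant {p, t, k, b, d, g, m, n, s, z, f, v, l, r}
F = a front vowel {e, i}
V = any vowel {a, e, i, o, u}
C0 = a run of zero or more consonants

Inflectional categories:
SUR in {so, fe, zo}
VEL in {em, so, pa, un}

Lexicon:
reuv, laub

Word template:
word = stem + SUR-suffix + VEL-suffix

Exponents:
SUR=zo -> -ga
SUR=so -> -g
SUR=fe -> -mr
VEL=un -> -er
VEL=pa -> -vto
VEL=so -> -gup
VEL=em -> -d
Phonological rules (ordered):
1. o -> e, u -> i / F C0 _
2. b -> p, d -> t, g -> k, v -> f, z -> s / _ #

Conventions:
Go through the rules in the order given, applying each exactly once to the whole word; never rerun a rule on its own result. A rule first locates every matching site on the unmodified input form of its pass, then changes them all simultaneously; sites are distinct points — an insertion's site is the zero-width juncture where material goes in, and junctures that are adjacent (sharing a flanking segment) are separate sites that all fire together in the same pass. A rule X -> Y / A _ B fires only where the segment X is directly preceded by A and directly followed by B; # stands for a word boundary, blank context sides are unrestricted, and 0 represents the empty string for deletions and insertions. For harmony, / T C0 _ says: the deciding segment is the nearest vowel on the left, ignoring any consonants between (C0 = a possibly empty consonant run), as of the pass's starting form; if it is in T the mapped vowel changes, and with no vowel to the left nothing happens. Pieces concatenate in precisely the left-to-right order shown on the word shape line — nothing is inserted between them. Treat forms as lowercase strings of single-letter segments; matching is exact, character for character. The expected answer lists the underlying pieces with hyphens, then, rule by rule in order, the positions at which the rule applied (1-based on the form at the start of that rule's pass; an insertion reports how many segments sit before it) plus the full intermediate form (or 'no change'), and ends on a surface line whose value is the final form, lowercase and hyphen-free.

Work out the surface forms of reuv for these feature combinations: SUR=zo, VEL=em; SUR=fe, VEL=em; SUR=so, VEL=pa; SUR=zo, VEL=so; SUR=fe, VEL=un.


cell SUR=zo, VEL=em:
underlying: reuv-ga-d
1. o -> e, u -> i / F C0 _: fires at position(s) 3: reivgad
2. b -> p, d -> t, g -> k, v -> f, z -> s / _ #: fires at position(s) 7: reivgat
surface: reivgat

cell SUR=fe, VEL=em:
underlying: reuv-mr-d
1. o -> e, u -> i / F C0 _: fires at position(s) 3: reivmrd
2. b -> p, d -> t, g -> k, v -> f, z -> s / _ #: fires at position(s) 7: reivmrt
surface: reivmrt

cell SUR=so, VEL=pa:
underlying: reuv-g-vto
1. o -> e, u -> i / F C0 _: fires at position(s) 3: reivgvto
2. b -> p, d -> t, g -> k, v -> f, z -> s / _ #: no change
surface: reivgvto

cell SUR=zo, VEL=so:
underlying: reuv-ga-gup
1. o -> e, u -> i / F C0 _: fires at position(s) 3: reivgagup
2. b -> p, d -> t, g -> k, v -> f, z -> s / _ #: no change
surface: reivgagup

cell SUR=fe, VEL=un:
underlying: reuv-mr-er
1. o -> e, u -> i / F C0 _: fires at position(s) 3: reivmrer
2. b -> p, d -> t, g -> k, v -> f, z -> s / _ #: no change
surface: reivmrer


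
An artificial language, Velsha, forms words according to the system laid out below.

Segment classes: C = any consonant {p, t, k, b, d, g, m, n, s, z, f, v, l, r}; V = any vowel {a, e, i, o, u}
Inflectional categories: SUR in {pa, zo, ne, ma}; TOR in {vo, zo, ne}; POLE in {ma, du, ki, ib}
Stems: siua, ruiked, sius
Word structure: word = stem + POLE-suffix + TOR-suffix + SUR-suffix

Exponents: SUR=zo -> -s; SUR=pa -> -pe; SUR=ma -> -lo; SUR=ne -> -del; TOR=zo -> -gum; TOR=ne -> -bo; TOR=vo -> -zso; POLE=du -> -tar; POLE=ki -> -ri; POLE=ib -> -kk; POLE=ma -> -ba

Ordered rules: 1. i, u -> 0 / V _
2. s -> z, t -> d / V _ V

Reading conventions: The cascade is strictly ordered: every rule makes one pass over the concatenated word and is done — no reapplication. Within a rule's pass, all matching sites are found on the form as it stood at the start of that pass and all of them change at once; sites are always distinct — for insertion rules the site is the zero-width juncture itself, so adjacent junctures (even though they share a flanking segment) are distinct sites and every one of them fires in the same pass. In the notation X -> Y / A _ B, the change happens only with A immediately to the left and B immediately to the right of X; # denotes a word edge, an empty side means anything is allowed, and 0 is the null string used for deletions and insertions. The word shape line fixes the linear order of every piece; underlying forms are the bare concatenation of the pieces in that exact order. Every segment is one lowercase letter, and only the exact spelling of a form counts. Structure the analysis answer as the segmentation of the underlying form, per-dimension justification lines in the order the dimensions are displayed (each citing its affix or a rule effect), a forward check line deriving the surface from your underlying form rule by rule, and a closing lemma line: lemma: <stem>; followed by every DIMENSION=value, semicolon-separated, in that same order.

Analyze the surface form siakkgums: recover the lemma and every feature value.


underlying: siua-kk-gum-s
SUR=zo - signalled by the affix -s
TOR=zo - signalled by the affix -gum
POLE=ib - signalled by the affix -kk
check: siuakkgums -> siakkgums -> siakkgums
lemma: siua; SUR=zo; TOR=zo; POLE=ib
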